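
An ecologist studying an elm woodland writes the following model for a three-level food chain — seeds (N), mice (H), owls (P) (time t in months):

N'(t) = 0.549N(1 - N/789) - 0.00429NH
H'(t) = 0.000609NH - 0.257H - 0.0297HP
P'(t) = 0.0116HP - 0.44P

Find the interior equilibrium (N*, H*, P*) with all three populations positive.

N* ≈ 555, H* ≈ 37.9, P* ≈ 2.73

From dP/dt = 0: 0.0116H* = 0.44, so H* = 37.9.
From dN/dt = 0: 0.549(1 - N*/789) = 0.00429·37.9, giving N* = 789·(1 - 0.296) = 555.
From dH/dt = 0: 0.000609·555 - 0.257 = 0.0297P*, so P* = 0.0811/0.0297 = 2.73.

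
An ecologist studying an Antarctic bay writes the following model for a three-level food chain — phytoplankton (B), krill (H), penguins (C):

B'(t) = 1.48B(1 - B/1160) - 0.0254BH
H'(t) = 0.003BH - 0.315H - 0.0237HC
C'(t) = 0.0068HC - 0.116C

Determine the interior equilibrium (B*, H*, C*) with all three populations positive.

B* ≈ 820, H* ≈ 17.1, C* ≈ 90.6

From dC/dt = 0: 0.0068H* = 0.116, so H* = 17.1.
From dB/dt = 0: 1.48(1 - B*/1160) = 0.0254·17.1, giving B* = 1160·(1 - 0.293) = 820.
From dH/dt = 0: 0.003·820 - 0.315 = 0.0237C*, so C* = 2.15/0.0237 = 90.6.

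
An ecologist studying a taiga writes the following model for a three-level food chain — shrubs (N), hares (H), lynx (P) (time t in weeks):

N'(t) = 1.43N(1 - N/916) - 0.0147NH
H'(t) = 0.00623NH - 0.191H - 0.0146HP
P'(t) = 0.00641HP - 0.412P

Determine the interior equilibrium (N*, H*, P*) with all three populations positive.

N* ≈ 311, H* ≈ 64.3, P* ≈ 120

From dP/dt = 0: 0.00641H* = 0.412, so H* = 64.3.
From dN/dt = 0: 1.43(1 - N*/916) = 0.0147·64.3, giving N* = 916·(1 - 0.661) = 311.
From dH/dt = 0: 0.00623·311 - 0.191 = 0.0146P*, so P* = 1.75/0.0146 = 120.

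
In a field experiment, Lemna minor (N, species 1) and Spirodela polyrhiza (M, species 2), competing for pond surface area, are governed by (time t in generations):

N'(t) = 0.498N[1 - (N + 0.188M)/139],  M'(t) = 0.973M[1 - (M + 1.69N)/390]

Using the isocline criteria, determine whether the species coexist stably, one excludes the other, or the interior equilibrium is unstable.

stable coexistence

Compare the nullcline intercepts: K1/α12 = 139/0.188 = 739 > K2 = 390; K2/α21 = 390/1.69 = 231 > K1 = 139.
Since both inequalities hold, each species can invade when rare, so the interior equilibrium is stable.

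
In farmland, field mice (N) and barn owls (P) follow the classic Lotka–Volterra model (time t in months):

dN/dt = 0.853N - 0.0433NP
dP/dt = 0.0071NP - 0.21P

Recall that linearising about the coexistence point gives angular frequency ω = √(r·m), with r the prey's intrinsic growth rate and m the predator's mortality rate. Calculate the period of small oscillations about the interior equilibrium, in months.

T ≈ 14.8 months

Here r = 0.853 and m = 0.21, so r·m = 0.179.
ω = √0.179 = 0.423 per month, hence T = 2π/ω ≈ 14.8 months.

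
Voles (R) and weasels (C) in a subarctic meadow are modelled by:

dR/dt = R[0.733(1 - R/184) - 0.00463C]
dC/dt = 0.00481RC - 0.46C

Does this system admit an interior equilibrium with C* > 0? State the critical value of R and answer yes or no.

The predator equation gives dC/dt > 0 only when R > 0.46/0.00481 = 95.6.
Without the predator, R → K = 184. Since 184 > 95.6, the predator can invade and persist.

Threshold R = 95.6; K > 95.6, so yes, the predator persists.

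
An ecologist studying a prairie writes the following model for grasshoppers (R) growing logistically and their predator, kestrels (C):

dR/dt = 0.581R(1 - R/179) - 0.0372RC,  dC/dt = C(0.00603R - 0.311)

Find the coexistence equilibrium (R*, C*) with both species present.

R* ≈ 51.6, C* ≈ 11.1

From dC/dt = 0 with C > 0: 0.00603R* = 0.311, so R* = 51.6.
Substitute into dR/dt = 0: 0.581(1 - 51.6/179) = 0.0372C*.
The bracket is 0.712, giving C* = 0.414/0.0372 = 11.1.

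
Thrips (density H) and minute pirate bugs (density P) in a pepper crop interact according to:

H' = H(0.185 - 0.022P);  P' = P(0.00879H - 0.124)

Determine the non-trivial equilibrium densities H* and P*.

H* ≈ 14.1, P* ≈ 8.41

Set dP/dt = 0 with P > 0: 0.00879H - 0.124 = 0, so H* = 0.124/0.00879 = 14.1.
Set dH/dt = 0 with H > 0: 0.185 - 0.022P = 0, so P* = 0.185/0.022 = 8.41.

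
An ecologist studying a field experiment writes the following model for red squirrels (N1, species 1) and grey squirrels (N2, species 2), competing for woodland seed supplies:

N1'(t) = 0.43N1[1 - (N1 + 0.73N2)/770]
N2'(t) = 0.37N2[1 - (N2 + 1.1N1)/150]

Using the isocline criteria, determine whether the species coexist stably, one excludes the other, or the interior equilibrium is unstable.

species 1 excludes species 2

Compare the nullcline intercepts: K1/α12 = 770/0.73 = 1050 > K2 = 150; K2/α21 = 150/1.1 = 136 < K1 = 770.
Since the inequalities point opposite ways, species 1 can invade but species 2 cannot.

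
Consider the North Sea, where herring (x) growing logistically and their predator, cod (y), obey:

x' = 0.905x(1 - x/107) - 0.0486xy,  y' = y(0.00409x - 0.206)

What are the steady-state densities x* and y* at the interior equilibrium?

From dy/dt = 0 with y > 0: 0.00409x* = 0.206, so x* = 50.4.
Substitute into dx/dt = 0: 0.905(1 - 50.4/107) = 0.0486y*.
The bracket is 0.529, giving y* = 0.479/0.0486 = 9.86.

x* ≈ 50.4, y* ≈ 9.86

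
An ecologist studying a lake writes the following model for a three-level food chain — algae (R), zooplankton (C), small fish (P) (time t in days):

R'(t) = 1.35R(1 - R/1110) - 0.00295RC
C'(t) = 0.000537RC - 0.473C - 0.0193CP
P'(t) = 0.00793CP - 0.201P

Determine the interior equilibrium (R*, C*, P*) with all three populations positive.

From dP/dt = 0: 0.00793C* = 0.201, so C* = 25.3.
From dR/dt = 0: 1.35(1 - R*/1110) = 0.00295·25.3, giving R* = 1110·(1 - 0.0554) = 1050.
From dC/dt = 0: 0.000537·1050 - 0.473 = 0.0193P*, so P* = 0.0901/0.0193 = 4.67.

R* ≈ 1050, C* ≈ 25.3, P* ≈ 4.67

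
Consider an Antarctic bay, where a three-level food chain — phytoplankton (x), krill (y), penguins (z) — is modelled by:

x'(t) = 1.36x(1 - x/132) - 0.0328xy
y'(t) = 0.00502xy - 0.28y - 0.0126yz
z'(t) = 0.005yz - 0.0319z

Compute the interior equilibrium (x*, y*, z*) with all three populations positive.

x* ≈ 112, y* ≈ 6.38, z* ≈ 22.3

From dz/dt = 0: 0.005y* = 0.0319, so y* = 6.38.
From dx/dt = 0: 1.36(1 - x*/132) = 0.0328·6.38, giving x* = 132·(1 - 0.154) = 112.
From dy/dt = 0: 0.00502·112 - 0.28 = 0.0126z*, so z* = 0.281/0.0126 = 22.3.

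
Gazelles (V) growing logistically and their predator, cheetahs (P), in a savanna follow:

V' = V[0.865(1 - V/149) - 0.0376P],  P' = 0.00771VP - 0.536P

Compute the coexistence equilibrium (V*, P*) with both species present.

V* ≈ 69.5, P* ≈ 12.3

From dP/dt = 0 with P > 0: 0.00771V* = 0.536, so V* = 69.5.
Substitute into dV/dt = 0: 0.865(1 - 69.5/149) = 0.0376P*.
The bracket is 0.533, giving P* = 0.461/0.0376 = 12.3.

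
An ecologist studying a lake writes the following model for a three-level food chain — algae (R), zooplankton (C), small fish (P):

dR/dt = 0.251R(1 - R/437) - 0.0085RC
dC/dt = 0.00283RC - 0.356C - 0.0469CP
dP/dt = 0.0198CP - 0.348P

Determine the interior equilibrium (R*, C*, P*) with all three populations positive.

From dP/dt = 0: 0.0198C* = 0.348, so C* = 17.6.
From dR/dt = 0: 0.251(1 - R*/437) = 0.0085·17.6, giving R* = 437·(1 - 0.595) = 177.
From dC/dt = 0: 0.00283·177 - 0.356 = 0.0469P*, so P* = 0.145/0.0469 = 3.08.

R* ≈ 177, C* ≈ 17.6, P* ≈ 3.08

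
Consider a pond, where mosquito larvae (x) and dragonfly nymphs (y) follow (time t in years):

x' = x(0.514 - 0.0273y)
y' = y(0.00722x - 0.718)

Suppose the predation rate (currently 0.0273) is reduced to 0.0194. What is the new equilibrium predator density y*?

y* ≈ 26.5

At the interior fixed point, setting dx/dt = 0 with x > 0 fixes y* = (prey growth rate)/(xy coefficient) — independent of the other coefficients.
With the change, y* = 0.514/0.0194 = 26.5; it rises from 18.8.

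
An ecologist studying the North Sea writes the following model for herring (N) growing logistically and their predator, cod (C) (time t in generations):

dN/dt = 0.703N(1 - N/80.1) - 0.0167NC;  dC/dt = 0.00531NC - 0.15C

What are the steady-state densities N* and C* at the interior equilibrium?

N* ≈ 28.2, C* ≈ 27.3

From dC/dt = 0 with C > 0: 0.00531N* = 0.15, so N* = 28.2.
Substitute into dN/dt = 0: 0.703(1 - 28.2/80.1) = 0.0167C*.
The bracket is 0.647, giving C* = 0.455/0.0167 = 27.3.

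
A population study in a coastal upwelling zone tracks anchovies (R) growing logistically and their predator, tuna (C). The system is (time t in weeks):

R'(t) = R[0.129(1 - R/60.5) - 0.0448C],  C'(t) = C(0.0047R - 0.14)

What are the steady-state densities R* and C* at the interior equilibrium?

From dC/dt = 0 with C > 0: 0.0047R* = 0.14, so R* = 29.8.
Substitute into dR/dt = 0: 0.129(1 - 29.8/60.5) = 0.0448C*.
The bracket is 0.508, giving C* = 0.0655/0.0448 = 1.46.

R* ≈ 29.8, C* ≈ 1.46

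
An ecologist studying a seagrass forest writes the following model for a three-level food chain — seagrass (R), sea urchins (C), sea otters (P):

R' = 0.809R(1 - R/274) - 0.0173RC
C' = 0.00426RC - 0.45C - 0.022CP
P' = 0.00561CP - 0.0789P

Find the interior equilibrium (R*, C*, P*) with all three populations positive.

From dP/dt = 0: 0.00561C* = 0.0789, so C* = 14.1.
From dR/dt = 0: 0.809(1 - R*/274) = 0.0173·14.1, giving R* = 274·(1 - 0.301) = 192.
From dC/dt = 0: 0.00426·192 - 0.45 = 0.022P*, so P* = 0.366/0.022 = 16.6.

R* ≈ 192, C* ≈ 14.1, P* ≈ 16.6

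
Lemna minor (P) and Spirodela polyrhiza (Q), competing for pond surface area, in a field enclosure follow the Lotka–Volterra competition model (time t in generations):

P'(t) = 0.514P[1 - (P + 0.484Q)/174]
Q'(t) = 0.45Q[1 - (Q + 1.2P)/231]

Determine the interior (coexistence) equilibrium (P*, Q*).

P* ≈ 148, Q* ≈ 53

Setting both brackets to zero gives the nullclines P + 0.484Q = 174 and 1.2P + Q = 231.
Substituting Q = 231 - 1.2P into the first: P(1 - 0.484·1.2) = 174 - 0.484·231.
So P* = 62.2/0.419 = 148, and then Q* = 231 - 1.2·148 = 53.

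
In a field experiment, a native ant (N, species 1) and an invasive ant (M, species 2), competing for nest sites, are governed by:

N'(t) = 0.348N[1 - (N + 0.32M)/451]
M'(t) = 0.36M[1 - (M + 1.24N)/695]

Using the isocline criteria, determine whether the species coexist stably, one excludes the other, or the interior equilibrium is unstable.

Compare the nullcline intercepts: K1/α12 = 451/0.32 = 1410 > K2 = 695; K2/α21 = 695/1.24 = 560 > K1 = 451.
Since both inequalities hold, each species can invade when rare, so the interior equilibrium is stable.

stable coexistence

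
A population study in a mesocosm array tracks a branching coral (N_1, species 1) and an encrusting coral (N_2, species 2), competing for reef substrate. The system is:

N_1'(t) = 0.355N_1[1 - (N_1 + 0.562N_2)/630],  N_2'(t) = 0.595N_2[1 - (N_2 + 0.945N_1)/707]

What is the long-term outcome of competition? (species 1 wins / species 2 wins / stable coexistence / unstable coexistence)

Compare the nullcline intercepts: K1/α12 = 630/0.562 = 1120 > K2 = 707; K2/α21 = 707/0.945 = 748 > K1 = 630.
Since both inequalities hold, each species can invade when rare, so the interior equilibrium is stable.

stable coexistence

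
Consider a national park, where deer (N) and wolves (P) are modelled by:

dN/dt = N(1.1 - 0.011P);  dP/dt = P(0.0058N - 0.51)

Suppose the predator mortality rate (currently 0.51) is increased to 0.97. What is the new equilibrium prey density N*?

At the interior fixed point, setting dP/dt = 0 with P > 0 fixes N* = (predator death rate)/(NP coefficient) — independent of the other coefficients.
With the change, N* = 0.97/0.0058 = 167; it rises from 87.9.

N* ≈ 167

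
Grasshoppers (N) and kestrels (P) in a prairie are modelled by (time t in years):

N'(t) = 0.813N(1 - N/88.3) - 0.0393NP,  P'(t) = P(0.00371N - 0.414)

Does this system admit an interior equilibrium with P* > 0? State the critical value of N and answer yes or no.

Threshold N = 112; K < 112, so no, the predator goes extinct.

The predator equation gives dP/dt > 0 only when N > 0.414/0.00371 = 112.
Without the predator, N → K = 88.3. Since 88.3 < 112, the predator cannot invade.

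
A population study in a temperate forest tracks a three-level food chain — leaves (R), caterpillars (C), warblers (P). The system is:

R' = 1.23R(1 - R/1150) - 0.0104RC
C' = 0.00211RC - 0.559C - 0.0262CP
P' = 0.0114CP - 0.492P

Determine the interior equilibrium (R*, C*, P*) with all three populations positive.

R* ≈ 730, C* ≈ 43.2, P* ≈ 37.5

From dP/dt = 0: 0.0114C* = 0.492, so C* = 43.2.
From dR/dt = 0: 1.23(1 - R*/1150) = 0.0104·43.2, giving R* = 1150·(1 - 0.365) = 730.
From dC/dt = 0: 0.00211·730 - 0.559 = 0.0262P*, so P* = 0.982/0.0262 = 37.5.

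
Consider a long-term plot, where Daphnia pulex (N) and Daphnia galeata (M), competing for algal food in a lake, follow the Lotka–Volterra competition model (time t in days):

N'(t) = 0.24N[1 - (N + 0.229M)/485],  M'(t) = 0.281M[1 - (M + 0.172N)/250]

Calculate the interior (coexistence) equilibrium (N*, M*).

N* ≈ 445, M* ≈ 173

Setting both brackets to zero gives the nullclines N + 0.229M = 485 and 0.172N + M = 250.
Substituting M = 250 - 0.172N into the first: N(1 - 0.229·0.172) = 485 - 0.229·250.
So N* = 428/0.961 = 445, and then M* = 250 - 0.172·445 = 173.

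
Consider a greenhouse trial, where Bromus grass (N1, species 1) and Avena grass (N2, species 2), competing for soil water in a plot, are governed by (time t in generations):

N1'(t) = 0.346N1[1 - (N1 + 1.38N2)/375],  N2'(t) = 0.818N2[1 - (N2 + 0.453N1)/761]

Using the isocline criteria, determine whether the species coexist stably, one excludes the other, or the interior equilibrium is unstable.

species 2 excludes species 1

Compare the nullcline intercepts: K1/α12 = 375/1.38 = 272 < K2 = 761; K2/α21 = 761/0.453 = 1680 > K1 = 375.
Since the inequalities point opposite ways, species 2 can invade but species 1 cannot.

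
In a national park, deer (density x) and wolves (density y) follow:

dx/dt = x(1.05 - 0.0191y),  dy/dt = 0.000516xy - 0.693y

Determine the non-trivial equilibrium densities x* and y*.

Set dy/dt = 0 with y > 0: 0.000516x - 0.693 = 0, so x* = 0.693/0.000516 = 1340.
Set dx/dt = 0 with x > 0: 1.05 - 0.0191y = 0, so y* = 1.05/0.0191 = 55.

x* ≈ 1340, y* ≈ 55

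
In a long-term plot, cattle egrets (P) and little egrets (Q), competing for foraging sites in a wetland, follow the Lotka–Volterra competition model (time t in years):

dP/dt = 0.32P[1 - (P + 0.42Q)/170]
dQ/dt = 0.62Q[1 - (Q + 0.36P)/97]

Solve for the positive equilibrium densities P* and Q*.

Setting both brackets to zero gives the nullclines P + 0.42Q = 170 and 0.36P + Q = 97.
Substituting Q = 97 - 0.36P into the first: P(1 - 0.42·0.36) = 170 - 0.42·97.
So P* = 129/0.849 = 152, and then Q* = 97 - 0.36·152 = 42.2.

P* ≈ 152, Q* ≈ 42.2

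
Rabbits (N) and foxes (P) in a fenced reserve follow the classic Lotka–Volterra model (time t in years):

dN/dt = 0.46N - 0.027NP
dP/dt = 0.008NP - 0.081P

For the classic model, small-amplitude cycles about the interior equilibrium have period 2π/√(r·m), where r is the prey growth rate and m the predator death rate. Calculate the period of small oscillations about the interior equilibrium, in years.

T ≈ 32.6 years

Here r = 0.46 and m = 0.081, so r·m = 0.0373.
ω = √0.0373 = 0.193 per year, hence T = 2π/ω ≈ 32.6 years.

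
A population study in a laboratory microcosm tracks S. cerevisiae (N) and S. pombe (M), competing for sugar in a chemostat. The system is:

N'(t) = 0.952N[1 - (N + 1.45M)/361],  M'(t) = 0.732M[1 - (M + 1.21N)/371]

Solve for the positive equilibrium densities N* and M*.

Setting both brackets to zero gives the nullclines N + 1.45M = 361 and 1.21N + M = 371.
Substituting M = 371 - 1.21N into the first: N(1 - 1.45·1.21) = 361 - 1.45·371.
So N* = -177/-0.754 = 235, and then M* = 371 - 1.21·235 = 87.2.

N* ≈ 235, M* ≈ 87.2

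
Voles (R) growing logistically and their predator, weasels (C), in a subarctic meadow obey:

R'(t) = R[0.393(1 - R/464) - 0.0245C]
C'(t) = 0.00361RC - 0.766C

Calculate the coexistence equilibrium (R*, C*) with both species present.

From dC/dt = 0 with C > 0: 0.00361R* = 0.766, so R* = 212.
Substitute into dR/dt = 0: 0.393(1 - 212/464) = 0.0245C*.
The bracket is 0.543, giving C* = 0.213/0.0245 = 8.71.

R* ≈ 212, C* ≈ 8.71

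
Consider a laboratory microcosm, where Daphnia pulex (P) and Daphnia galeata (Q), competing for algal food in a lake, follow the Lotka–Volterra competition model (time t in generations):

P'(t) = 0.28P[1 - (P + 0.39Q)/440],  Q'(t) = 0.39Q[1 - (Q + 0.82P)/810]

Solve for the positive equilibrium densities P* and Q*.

P* ≈ 182, Q* ≈ 660

Setting both brackets to zero gives the nullclines P + 0.39Q = 440 and 0.82P + Q = 810.
Substituting Q = 810 - 0.82P into the first: P(1 - 0.39·0.82) = 440 - 0.39·810.
So P* = 124/0.68 = 182, and then Q* = 810 - 0.82·182 = 660.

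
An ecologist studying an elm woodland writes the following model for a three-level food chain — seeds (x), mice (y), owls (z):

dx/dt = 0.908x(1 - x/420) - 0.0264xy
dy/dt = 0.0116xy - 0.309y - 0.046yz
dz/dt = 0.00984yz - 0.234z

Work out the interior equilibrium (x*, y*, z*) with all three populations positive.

From dz/dt = 0: 0.00984y* = 0.234, so y* = 23.8.
From dx/dt = 0: 0.908(1 - x*/420) = 0.0264·23.8, giving x* = 420·(1 - 0.691) = 130.
From dy/dt = 0: 0.0116·130 - 0.309 = 0.046z*, so z* = 1.19/0.046 = 26.

x* ≈ 130, y* ≈ 23.8, z* ≈ 26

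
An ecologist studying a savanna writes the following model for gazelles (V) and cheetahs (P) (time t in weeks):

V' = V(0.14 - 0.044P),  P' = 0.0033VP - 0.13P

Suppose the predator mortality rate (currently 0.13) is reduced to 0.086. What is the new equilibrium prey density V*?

At the interior fixed point, setting dP/dt = 0 with P > 0 fixes V* = (predator death rate)/(VP coefficient) — independent of the other coefficients.
With the change, V* = 0.086/0.0033 = 26.1; it falls from 39.4.

V* ≈ 26.1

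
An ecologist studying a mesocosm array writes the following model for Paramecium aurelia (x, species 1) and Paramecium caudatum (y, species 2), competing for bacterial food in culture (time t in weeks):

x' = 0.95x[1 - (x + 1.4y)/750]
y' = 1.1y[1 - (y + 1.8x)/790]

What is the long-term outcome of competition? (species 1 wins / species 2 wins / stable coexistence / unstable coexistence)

Compare the nullcline intercepts: K1/α12 = 750/1.4 = 536 < K2 = 790; K2/α21 = 790/1.8 = 439 < K1 = 750.
Since both are reversed, neither can invade when rare; the interior point is a saddle.

unstable coexistence (outcome depends on initial conditions)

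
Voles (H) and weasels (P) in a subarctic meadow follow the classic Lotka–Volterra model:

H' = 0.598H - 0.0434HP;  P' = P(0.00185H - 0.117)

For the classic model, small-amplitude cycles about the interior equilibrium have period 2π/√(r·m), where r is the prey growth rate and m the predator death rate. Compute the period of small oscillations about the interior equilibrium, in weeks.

Here r = 0.598 and m = 0.117, so r·m = 0.07.
ω = √0.07 = 0.265 per week, hence T = 2π/ω ≈ 23.8 weeks.

T ≈ 23.8 weeks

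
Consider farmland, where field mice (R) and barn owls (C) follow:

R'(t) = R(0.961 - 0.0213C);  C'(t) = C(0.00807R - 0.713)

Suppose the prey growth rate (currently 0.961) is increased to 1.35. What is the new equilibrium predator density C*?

At the interior fixed point, setting dR/dt = 0 with R > 0 fixes C* = (prey growth rate)/(RC coefficient) — independent of the other coefficients.
With the change, C* = 1.35/0.0213 = 63.4; it rises from 45.1.

C* ≈ 63.4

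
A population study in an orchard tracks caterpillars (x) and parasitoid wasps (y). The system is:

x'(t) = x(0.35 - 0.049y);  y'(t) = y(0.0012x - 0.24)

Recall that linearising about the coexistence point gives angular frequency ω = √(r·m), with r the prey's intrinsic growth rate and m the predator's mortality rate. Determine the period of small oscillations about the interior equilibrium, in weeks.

Here r = 0.35 and m = 0.24, so r·m = 0.084.
ω = √0.084 = 0.29 per week, hence T = 2π/ω ≈ 21.7 weeks.

T ≈ 21.7 weeks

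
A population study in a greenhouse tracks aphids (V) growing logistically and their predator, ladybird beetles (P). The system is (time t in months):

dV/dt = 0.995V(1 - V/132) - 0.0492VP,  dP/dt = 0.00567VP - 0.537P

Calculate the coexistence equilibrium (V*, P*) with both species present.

From dP/dt = 0 with P > 0: 0.00567V* = 0.537, so V* = 94.7.
Substitute into dV/dt = 0: 0.995(1 - 94.7/132) = 0.0492P*.
The bracket is 0.283, giving P* = 0.281/0.0492 = 5.71.

V* ≈ 94.7, P* ≈ 5.71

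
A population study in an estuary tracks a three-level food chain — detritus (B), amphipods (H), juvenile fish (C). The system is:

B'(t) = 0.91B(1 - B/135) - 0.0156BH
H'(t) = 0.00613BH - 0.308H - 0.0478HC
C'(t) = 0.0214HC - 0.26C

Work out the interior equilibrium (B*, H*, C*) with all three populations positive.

B* ≈ 107, H* ≈ 12.1, C* ≈ 7.26

From dC/dt = 0: 0.0214H* = 0.26, so H* = 12.1.
From dB/dt = 0: 0.91(1 - B*/135) = 0.0156·12.1, giving B* = 135·(1 - 0.208) = 107.
From dH/dt = 0: 0.00613·107 - 0.308 = 0.0478C*, so C* = 0.347/0.0478 = 7.26.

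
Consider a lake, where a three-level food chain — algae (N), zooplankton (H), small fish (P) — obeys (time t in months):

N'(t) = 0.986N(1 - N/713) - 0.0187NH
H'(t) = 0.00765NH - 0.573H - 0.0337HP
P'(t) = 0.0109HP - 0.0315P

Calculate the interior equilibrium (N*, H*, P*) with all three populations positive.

From dP/dt = 0: 0.0109H* = 0.0315, so H* = 2.89.
From dN/dt = 0: 0.986(1 - N*/713) = 0.0187·2.89, giving N* = 713·(1 - 0.0548) = 674.
From dH/dt = 0: 0.00765·674 - 0.573 = 0.0337P*, so P* = 4.58/0.0337 = 136.

N* ≈ 674, H* ≈ 2.89, P* ≈ 136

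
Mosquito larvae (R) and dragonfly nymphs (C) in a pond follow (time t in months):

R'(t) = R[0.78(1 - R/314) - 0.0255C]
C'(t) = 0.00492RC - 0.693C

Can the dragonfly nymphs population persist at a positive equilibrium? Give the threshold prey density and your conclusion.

Threshold R = 141; K > 141, so yes, the predator persists.

The predator equation gives dC/dt > 0 only when R > 0.693/0.00492 = 141.
Without the predator, R → K = 314. Since 314 > 141, the predator can invade and persist.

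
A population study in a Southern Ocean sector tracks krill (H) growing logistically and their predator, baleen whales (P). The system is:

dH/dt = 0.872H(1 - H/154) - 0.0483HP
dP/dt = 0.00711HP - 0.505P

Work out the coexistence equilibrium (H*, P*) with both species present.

From dP/dt = 0 with P > 0: 0.00711H* = 0.505, so H* = 71.
Substitute into dH/dt = 0: 0.872(1 - 71/154) = 0.0483P*.
The bracket is 0.539, giving P* = 0.47/0.0483 = 9.73.

H* ≈ 71, P* ≈ 9.73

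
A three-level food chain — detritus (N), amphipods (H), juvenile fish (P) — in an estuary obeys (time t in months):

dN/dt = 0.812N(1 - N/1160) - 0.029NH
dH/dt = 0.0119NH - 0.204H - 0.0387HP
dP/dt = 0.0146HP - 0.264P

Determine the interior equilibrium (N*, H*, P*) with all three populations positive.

N* ≈ 411, H* ≈ 18.1, P* ≈ 121

From dP/dt = 0: 0.0146H* = 0.264, so H* = 18.1.
From dN/dt = 0: 0.812(1 - N*/1160) = 0.029·18.1, giving N* = 1160·(1 - 0.646) = 411.
From dH/dt = 0: 0.0119·411 - 0.204 = 0.0387P*, so P* = 4.69/0.0387 = 121.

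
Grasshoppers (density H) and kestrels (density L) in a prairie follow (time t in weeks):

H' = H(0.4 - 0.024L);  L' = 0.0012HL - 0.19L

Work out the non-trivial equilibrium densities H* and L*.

H* ≈ 158, L* ≈ 16.7

Set dL/dt = 0 with L > 0: 0.0012H - 0.19 = 0, so H* = 0.19/0.0012 = 158.
Set dH/dt = 0 with H > 0: 0.4 - 0.024L = 0, so L* = 0.4/0.024 = 16.7.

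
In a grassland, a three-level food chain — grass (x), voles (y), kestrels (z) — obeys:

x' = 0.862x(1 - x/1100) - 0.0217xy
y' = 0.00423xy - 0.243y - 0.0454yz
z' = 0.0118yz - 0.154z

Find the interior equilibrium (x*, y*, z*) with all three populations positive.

From dz/dt = 0: 0.0118y* = 0.154, so y* = 13.1.
From dx/dt = 0: 0.862(1 - x*/1100) = 0.0217·13.1, giving x* = 1100·(1 - 0.329) = 739.
From dy/dt = 0: 0.00423·739 - 0.243 = 0.0454z*, so z* = 2.88/0.0454 = 63.5.

x* ≈ 739, y* ≈ 13.1, z* ≈ 63.5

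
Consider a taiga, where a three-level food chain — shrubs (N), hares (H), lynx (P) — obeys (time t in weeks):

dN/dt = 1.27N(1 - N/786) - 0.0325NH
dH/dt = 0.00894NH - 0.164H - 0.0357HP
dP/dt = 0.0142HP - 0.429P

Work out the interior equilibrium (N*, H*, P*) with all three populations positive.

From dP/dt = 0: 0.0142H* = 0.429, so H* = 30.2.
From dN/dt = 0: 1.27(1 - N*/786) = 0.0325·30.2, giving N* = 786·(1 - 0.773) = 178.
From dH/dt = 0: 0.00894·178 - 0.164 = 0.0357P*, so P* = 1.43/0.0357 = 40.1.

N* ≈ 178, H* ≈ 30.2, P* ≈ 40.1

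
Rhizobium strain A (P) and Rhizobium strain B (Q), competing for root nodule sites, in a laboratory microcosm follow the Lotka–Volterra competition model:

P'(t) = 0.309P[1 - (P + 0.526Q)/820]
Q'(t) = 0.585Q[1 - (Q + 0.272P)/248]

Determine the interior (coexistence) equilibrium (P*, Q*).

Setting both brackets to zero gives the nullclines P + 0.526Q = 820 and 0.272P + Q = 248.
Substituting Q = 248 - 0.272P into the first: P(1 - 0.526·0.272) = 820 - 0.526·248.
So P* = 690/0.857 = 805, and then Q* = 248 - 0.272·805 = 29.1.

P* ≈ 805, Q* ≈ 29.1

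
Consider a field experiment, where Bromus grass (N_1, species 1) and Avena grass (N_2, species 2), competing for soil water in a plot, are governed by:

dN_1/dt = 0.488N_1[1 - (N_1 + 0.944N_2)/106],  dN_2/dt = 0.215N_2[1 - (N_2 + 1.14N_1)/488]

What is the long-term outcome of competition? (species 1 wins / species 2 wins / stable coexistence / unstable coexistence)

species 2 excludes species 1

Compare the nullcline intercepts: K1/α12 = 106/0.944 = 112 < K2 = 488; K2/α21 = 488/1.14 = 428 > K1 = 106.
Since the inequalities point opposite ways, species 2 can invade but species 1 cannot.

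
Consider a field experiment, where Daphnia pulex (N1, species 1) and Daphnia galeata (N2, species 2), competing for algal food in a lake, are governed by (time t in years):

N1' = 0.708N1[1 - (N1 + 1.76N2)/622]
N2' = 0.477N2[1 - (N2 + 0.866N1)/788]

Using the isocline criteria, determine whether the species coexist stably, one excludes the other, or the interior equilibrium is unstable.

species 2 excludes species 1

Compare the nullcline intercepts: K1/α12 = 622/1.76 = 353 < K2 = 788; K2/α21 = 788/0.866 = 910 > K1 = 622.
Since the inequalities point opposite ways, species 2 can invade but species 1 cannot.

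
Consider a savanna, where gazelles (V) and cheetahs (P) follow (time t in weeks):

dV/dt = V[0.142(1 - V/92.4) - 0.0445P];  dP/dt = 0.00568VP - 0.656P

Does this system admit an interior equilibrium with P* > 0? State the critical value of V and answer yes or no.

The predator equation gives dP/dt > 0 only when V > 0.656/0.00568 = 115.
Without the predator, V → K = 92.4. Since 92.4 < 115, the predator cannot invade.

Threshold V = 115; K < 115, so no, the predator goes extinct.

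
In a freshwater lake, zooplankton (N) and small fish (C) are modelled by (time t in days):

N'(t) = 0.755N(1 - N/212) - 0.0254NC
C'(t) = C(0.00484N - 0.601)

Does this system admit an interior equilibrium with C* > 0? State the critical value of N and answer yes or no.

Threshold N = 124; K > 124, so yes, the predator persists.

The predator equation gives dC/dt > 0 only when N > 0.601/0.00484 = 124.
Without the predator, N → K = 212. Since 212 > 124, the predator can invade and persist.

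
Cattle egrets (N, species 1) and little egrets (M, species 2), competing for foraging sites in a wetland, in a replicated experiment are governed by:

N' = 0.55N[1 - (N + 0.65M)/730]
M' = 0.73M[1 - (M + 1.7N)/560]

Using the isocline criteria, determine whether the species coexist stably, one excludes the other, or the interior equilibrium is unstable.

Compare the nullcline intercepts: K1/α12 = 730/0.65 = 1120 > K2 = 560; K2/α21 = 560/1.7 = 329 < K1 = 730.
Since the inequalities point opposite ways, species 1 can invade but species 2 cannot.

species 1 excludes species 2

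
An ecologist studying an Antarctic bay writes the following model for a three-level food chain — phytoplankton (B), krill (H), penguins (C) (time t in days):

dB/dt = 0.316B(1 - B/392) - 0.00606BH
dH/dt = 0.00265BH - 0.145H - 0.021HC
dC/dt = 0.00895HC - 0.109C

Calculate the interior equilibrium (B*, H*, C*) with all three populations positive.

From dC/dt = 0: 0.00895H* = 0.109, so H* = 12.2.
From dB/dt = 0: 0.316(1 - B*/392) = 0.00606·12.2, giving B* = 392·(1 - 0.234) = 300.
From dH/dt = 0: 0.00265·300 - 0.145 = 0.021C*, so C* = 0.651/0.021 = 31.

B* ≈ 300, H* ≈ 12.2, C* ≈ 31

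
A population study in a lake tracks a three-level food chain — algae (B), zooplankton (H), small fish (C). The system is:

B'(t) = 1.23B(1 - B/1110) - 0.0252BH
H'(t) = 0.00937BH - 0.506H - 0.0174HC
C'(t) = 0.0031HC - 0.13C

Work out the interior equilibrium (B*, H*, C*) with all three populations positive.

B* ≈ 156, H* ≈ 41.9, C* ≈ 55.1

From dC/dt = 0: 0.0031H* = 0.13, so H* = 41.9.
From dB/dt = 0: 1.23(1 - B*/1110) = 0.0252·41.9, giving B* = 1110·(1 - 0.859) = 156.
From dH/dt = 0: 0.00937·156 - 0.506 = 0.0174C*, so C* = 0.959/0.0174 = 55.1.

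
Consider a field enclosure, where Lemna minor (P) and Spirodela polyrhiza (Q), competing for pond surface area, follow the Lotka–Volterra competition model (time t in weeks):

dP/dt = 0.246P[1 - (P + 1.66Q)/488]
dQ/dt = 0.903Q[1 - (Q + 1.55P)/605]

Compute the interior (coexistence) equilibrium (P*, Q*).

P* ≈ 328, Q* ≈ 96.2

Setting both brackets to zero gives the nullclines P + 1.66Q = 488 and 1.55P + Q = 605.
Substituting Q = 605 - 1.55P into the first: P(1 - 1.66·1.55) = 488 - 1.66·605.
So P* = -516/-1.57 = 328, and then Q* = 605 - 1.55·328 = 96.2.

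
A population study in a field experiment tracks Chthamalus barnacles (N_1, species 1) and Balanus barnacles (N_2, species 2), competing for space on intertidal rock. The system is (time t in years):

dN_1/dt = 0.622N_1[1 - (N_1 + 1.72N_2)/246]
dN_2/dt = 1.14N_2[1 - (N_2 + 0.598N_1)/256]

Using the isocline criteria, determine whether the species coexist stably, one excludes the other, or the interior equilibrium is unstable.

Compare the nullcline intercepts: K1/α12 = 246/1.72 = 143 < K2 = 256; K2/α21 = 256/0.598 = 428 > K1 = 246.
Since the inequalities point opposite ways, species 2 can invade but species 1 cannot.

species 2 excludes species 1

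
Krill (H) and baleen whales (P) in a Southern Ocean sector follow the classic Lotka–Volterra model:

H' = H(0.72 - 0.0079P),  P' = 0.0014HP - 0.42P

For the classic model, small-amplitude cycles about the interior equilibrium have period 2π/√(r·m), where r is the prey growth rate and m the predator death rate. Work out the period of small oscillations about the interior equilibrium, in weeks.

Here r = 0.72 and m = 0.42, so r·m = 0.302.
ω = √0.302 = 0.55 per week, hence T = 2π/ω ≈ 11.4 weeks.

T ≈ 11.4 weeks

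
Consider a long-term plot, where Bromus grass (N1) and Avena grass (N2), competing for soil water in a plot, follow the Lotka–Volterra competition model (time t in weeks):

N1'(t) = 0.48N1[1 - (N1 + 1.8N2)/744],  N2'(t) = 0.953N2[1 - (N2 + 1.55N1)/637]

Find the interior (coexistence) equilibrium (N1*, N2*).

N1* ≈ 225, N2* ≈ 288

Setting both brackets to zero gives the nullclines N1 + 1.8N2 = 744 and 1.55N1 + N2 = 637.
Substituting N2 = 637 - 1.55N1 into the first: N1(1 - 1.8·1.55) = 744 - 1.8·637.
So N1* = -403/-1.79 = 225, and then N2* = 637 - 1.55·225 = 288.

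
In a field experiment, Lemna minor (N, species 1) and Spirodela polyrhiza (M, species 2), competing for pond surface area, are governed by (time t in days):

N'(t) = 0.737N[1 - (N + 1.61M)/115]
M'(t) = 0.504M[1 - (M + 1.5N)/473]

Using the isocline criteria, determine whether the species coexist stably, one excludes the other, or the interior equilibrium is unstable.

species 2 excludes species 1

Compare the nullcline intercepts: K1/α12 = 115/1.61 = 71.4 < K2 = 473; K2/α21 = 473/1.5 = 315 > K1 = 115.
Since the inequalities point opposite ways, species 2 can invade but species 1 cannot.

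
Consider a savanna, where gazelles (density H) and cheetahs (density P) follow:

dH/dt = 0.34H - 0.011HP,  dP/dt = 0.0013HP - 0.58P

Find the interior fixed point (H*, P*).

Set dP/dt = 0 with P > 0: 0.0013H - 0.58 = 0, so H* = 0.58/0.0013 = 446.
Set dH/dt = 0 with H > 0: 0.34 - 0.011P = 0, so P* = 0.34/0.011 = 30.9.

H* ≈ 446, P* ≈ 30.9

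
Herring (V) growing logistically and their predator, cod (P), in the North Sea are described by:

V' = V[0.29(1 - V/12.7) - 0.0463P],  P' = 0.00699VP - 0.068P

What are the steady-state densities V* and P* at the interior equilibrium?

From dP/dt = 0 with P > 0: 0.00699V* = 0.068, so V* = 9.73.
Substitute into dV/dt = 0: 0.29(1 - 9.73/12.7) = 0.0463P*.
The bracket is 0.234, giving P* = 0.0679/0.0463 = 1.47.

V* ≈ 9.73, P* ≈ 1.47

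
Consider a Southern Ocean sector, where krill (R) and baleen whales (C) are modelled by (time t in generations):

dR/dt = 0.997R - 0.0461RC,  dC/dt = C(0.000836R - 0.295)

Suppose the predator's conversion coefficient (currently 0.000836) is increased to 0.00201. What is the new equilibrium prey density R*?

At the interior fixed point, setting dC/dt = 0 with C > 0 fixes R* = (predator death rate)/(RC coefficient) — independent of the other coefficients.
With the change, R* = 0.295/0.00201 = 147; it falls from 353.

R* ≈ 147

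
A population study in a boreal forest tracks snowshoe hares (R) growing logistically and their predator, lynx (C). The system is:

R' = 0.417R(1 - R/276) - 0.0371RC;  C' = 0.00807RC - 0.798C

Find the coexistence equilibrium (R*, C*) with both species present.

From dC/dt = 0 with C > 0: 0.00807R* = 0.798, so R* = 98.9.
Substitute into dR/dt = 0: 0.417(1 - 98.9/276) = 0.0371C*.
The bracket is 0.642, giving C* = 0.268/0.0371 = 7.21.

R* ≈ 98.9, C* ≈ 7.21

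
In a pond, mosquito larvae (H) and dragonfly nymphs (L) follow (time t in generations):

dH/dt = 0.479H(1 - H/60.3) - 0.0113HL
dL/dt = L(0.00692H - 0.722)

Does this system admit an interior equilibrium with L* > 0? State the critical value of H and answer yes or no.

The predator equation gives dL/dt > 0 only when H > 0.722/0.00692 = 104.
Without the predator, H → K = 60.3. Since 60.3 < 104, the predator cannot invade.

Threshold H = 104; K < 104, so no, the predator goes extinct.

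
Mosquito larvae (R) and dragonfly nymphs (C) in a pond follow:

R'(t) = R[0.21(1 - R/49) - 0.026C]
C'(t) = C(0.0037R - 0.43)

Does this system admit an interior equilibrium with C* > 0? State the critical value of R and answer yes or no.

Threshold R = 116; K < 116, so no, the predator goes extinct.

The predator equation gives dC/dt > 0 only when R > 0.43/0.0037 = 116.
Without the predator, R → K = 49. Since 49 < 116, the predator cannot invade.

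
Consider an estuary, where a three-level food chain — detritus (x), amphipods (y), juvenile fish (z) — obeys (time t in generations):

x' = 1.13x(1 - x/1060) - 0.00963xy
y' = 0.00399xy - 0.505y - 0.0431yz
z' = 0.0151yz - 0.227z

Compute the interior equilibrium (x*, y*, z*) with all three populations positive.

From dz/dt = 0: 0.0151y* = 0.227, so y* = 15.
From dx/dt = 0: 1.13(1 - x*/1060) = 0.00963·15, giving x* = 1060·(1 - 0.128) = 924.
From dy/dt = 0: 0.00399·924 - 0.505 = 0.0431z*, so z* = 3.18/0.0431 = 73.8.

x* ≈ 924, y* ≈ 15, z* ≈ 73.8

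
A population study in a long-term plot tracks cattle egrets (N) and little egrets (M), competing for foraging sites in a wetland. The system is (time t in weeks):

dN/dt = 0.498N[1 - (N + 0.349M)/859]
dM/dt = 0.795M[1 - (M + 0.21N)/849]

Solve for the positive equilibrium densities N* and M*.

Setting both brackets to zero gives the nullclines N + 0.349M = 859 and 0.21N + M = 849.
Substituting M = 849 - 0.21N into the first: N(1 - 0.349·0.21) = 859 - 0.349·849.
So N* = 563/0.927 = 607, and then M* = 849 - 0.21·607 = 721.

N* ≈ 607, M* ≈ 721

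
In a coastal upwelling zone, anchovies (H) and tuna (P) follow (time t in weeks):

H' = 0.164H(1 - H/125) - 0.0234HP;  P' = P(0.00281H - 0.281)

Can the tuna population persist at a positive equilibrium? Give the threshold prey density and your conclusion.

Threshold H = 100; K > 100, so yes, the predator persists.

The predator equation gives dP/dt > 0 only when H > 0.281/0.00281 = 100.
Without the predator, H → K = 125. Since 125 > 100, the predator can invade and persist.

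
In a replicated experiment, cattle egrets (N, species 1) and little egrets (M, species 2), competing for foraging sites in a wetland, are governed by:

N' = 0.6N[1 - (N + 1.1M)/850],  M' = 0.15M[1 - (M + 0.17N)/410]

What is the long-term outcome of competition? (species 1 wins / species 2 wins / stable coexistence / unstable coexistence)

stable coexistence

Compare the nullcline intercepts: K1/α12 = 850/1.1 = 773 > K2 = 410; K2/α21 = 410/0.17 = 2410 > K1 = 850.
Since both inequalities hold, each species can invade when rare, so the interior equilibrium is stable.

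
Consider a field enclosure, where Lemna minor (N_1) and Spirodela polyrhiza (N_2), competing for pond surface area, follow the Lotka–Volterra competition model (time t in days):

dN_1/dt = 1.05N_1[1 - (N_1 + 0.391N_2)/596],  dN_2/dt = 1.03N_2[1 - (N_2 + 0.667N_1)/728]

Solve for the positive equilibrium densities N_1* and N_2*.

Setting both brackets to zero gives the nullclines N_1 + 0.391N_2 = 596 and 0.667N_1 + N_2 = 728.
Substituting N_2 = 728 - 0.667N_1 into the first: N_1(1 - 0.391·0.667) = 596 - 0.391·728.
So N_1* = 311/0.739 = 421, and then N_2* = 728 - 0.667·421 = 447.

N_1* ≈ 421, N_2* ≈ 447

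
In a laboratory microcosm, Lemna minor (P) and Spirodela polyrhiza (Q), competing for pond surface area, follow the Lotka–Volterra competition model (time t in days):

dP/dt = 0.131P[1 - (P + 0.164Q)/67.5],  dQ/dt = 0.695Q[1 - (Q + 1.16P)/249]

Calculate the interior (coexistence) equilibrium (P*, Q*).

P* ≈ 32.9, Q* ≈ 211

Setting both brackets to zero gives the nullclines P + 0.164Q = 67.5 and 1.16P + Q = 249.
Substituting Q = 249 - 1.16P into the first: P(1 - 0.164·1.16) = 67.5 - 0.164·249.
So P* = 26.7/0.81 = 32.9, and then Q* = 249 - 1.16·32.9 = 211.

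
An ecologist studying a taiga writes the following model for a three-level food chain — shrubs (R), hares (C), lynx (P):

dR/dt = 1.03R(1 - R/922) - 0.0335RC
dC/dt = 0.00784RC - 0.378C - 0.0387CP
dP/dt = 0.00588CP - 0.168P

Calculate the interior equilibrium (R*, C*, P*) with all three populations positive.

From dP/dt = 0: 0.00588C* = 0.168, so C* = 28.6.
From dR/dt = 0: 1.03(1 - R*/922) = 0.0335·28.6, giving R* = 922·(1 - 0.929) = 65.2.
From dC/dt = 0: 0.00784·65.2 - 0.378 = 0.0387P*, so P* = 0.133/0.0387 = 3.44.

R* ≈ 65.2, C* ≈ 28.6, P* ≈ 3.44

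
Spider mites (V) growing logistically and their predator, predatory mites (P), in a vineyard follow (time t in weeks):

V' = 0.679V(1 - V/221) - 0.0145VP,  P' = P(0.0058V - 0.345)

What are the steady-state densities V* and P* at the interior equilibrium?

V* ≈ 59.5, P* ≈ 34.2

From dP/dt = 0 with P > 0: 0.0058V* = 0.345, so V* = 59.5.
Substitute into dV/dt = 0: 0.679(1 - 59.5/221) = 0.0145P*.
The bracket is 0.731, giving P* = 0.496/0.0145 = 34.2.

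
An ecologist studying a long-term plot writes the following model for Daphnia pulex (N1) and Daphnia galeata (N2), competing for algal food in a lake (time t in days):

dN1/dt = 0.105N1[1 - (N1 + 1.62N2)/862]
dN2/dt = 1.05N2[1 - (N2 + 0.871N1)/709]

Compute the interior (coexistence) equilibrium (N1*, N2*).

Setting both brackets to zero gives the nullclines N1 + 1.62N2 = 862 and 0.871N1 + N2 = 709.
Substituting N2 = 709 - 0.871N1 into the first: N1(1 - 1.62·0.871) = 862 - 1.62·709.
So N1* = -287/-0.411 = 697, and then N2* = 709 - 0.871·697 = 102.

N1* ≈ 697, N2* ≈ 102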